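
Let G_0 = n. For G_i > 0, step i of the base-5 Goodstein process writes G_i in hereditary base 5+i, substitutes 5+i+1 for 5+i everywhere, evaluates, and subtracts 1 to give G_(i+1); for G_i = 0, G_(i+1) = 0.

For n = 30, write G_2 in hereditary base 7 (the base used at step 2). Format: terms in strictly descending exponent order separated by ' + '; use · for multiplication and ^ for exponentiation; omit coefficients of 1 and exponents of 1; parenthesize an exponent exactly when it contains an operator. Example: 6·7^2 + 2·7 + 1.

30 —HB5→ 5^2 + 5 —bump→ 6^2 + 6 = 42 —(−1)→ 41
41 —HB6→ 6^2 + 5 —bump→ 7^2 + 5 = 54 —(−1)→ 53
53 —HB7→ 7^2 + 4 —bump→ 8^2 + 4 = 68 —(−1)→ 67

7^2 + 4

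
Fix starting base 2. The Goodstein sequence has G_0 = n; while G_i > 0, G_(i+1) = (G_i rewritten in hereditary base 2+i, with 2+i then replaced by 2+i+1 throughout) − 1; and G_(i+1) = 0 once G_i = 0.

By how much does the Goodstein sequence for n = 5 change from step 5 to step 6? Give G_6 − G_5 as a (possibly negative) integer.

554

G_0=5  [base 2] 2^2 + 1  →[2↦3]→  3^3 + 1 = 28  −1 ⇒ G_1=27
G_1=27  [base 3] 3^3  →[3↦4]→  4^4 = 256  −1 ⇒ G_2=255
G_2=255  [base 4] 3·4^3 + 3·4^2 + 3·4 + 3  →[4↦5]→  3·5^3 + 3·5^2 + 3·5 + 3 = 468  −1 ⇒ G_3=467
G_3=467  [base 5] 3·5^3 + 3·5^2 + 3·5 + 2  →[5↦6]→  3·6^3 + 3·6^2 + 3·6 + 2 = 776  −1 ⇒ G_4=775
G_4=775  [base 6] 3·6^3 + 3·6^2 + 3·6 + 1  →[6↦7]→  3·7^3 + 3·7^2 + 3·7 + 1 = 1198  −1 ⇒ G_5=1197
G_5=1197  [base 7] 3·7^3 + 3·7^2 + 3·7  →[7↦8]→  3·8^3 + 3·8^2 + 3·8 = 1752  −1 ⇒ G_6=1751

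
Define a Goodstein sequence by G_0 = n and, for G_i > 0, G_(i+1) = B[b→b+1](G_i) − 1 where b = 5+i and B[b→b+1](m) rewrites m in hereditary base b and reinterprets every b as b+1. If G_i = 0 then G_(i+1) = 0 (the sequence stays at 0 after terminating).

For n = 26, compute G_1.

36

[0] 26 ≡ 5^2 + 1 (base 5). Lift 6: 37. −1: 36.
[1] 36 ≡ 6^2 (base 6). Lift 7: 49. −1: 48.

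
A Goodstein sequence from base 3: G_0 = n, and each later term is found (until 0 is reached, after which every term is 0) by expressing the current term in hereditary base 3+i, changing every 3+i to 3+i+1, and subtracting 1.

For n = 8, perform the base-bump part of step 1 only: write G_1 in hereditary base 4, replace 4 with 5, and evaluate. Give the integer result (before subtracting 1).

11

[0] 8 ≡ 2·3 + 2 (base 3). Lift 4: 10. −1: 9.
[1] 9 ≡ 2·4 + 1 (base 4). Lift 5: 11. −1: 10.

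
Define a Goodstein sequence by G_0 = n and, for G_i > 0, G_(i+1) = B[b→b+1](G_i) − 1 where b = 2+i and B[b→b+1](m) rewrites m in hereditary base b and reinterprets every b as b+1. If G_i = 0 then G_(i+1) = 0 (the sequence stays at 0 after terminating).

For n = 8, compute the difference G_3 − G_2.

8 —HB2→ 2^(2 + 1) —bump→ 3^(3 + 1) = 81 —(−1)→ 80
80 —HB3→ 2·3^3 + 2·3^2 + 2·3 + 2 —bump→ 2·4^4 + 2·4^2 + 2·4 + 2 = 554 —(−1)→ 553
553 —HB4→ 2·4^4 + 2·4^2 + 2·4 + 1 —bump→ 2·5^5 + 2·5^2 + 2·5 + 1 = 6311 —(−1)→ 6310

5757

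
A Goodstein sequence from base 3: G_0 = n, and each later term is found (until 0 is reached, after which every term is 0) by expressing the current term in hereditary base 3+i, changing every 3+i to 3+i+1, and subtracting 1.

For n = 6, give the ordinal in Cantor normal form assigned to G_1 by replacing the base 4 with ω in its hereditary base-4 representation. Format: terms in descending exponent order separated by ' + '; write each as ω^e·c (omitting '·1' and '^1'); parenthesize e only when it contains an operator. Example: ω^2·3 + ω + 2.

i=0: 6 = 2·3 (b=3); 3→4: 2·4 = 8; 8−1 = 7
i=1: 7 = 4 + 3 (b=4); 4→5: 5 + 3 = 8; 8−1 = 7

ω + 3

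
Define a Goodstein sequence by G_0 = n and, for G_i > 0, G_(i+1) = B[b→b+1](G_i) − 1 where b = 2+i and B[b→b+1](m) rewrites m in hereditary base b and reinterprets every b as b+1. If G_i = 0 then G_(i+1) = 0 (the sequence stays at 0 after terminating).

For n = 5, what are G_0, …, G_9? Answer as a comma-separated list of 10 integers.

5, 27, 255, 467, 775, 1197, 1751, 2454, 3325, 4382

G_0 = 5. HB_2(5) = 2^2 + 1. Bump = 28. G_1 = 27.
G_1 = 27. HB_3(27) = 3^3. Bump = 256. G_2 = 255.
G_2 = 255. HB_4(255) = 3·4^3 + 3·4^2 + 3·4 + 3. Bump = 468. G_3 = 467.
G_3 = 467. HB_5(467) = 3·5^3 + 3·5^2 + 3·5 + 2. Bump = 776. G_4 = 775.
G_4 = 775. HB_6(775) = 3·6^3 + 3·6^2 + 3·6 + 1. Bump = 1198. G_5 = 1197.
G_5 = 1197. HB_7(1197) = 3·7^3 + 3·7^2 + 3·7. Bump = 1752. G_6 = 1751.
G_6 = 1751. HB_8(1751) = 3·8^3 + 3·8^2 + 2·8 + 7. Bump = 2455. G_7 = 2454.
G_7 = 2454. HB_9(2454) = 3·9^3 + 3·9^2 + 2·9 + 6. Bump = 3326. G_8 = 3325.
G_8 = 3325. HB_10(3325) = 3·10^3 + 3·10^2 + 2·10 + 5. Bump = 4383. G_9 = 4382.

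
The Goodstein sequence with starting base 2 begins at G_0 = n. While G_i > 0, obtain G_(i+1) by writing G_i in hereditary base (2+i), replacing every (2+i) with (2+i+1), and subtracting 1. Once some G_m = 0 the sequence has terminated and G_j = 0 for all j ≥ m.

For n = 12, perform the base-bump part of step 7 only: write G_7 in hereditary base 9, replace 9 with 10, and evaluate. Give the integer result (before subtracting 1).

[0] 12 ≡ 2^(2 + 1) + 2^2 (base 2). Lift 3: 108. −1: 107.
[1] 107 ≡ 3^(3 + 1) + 2·3^2 + 2·3 + 2 (base 3). Lift 4: 1066. −1: 1065.
[2] 1065 ≡ 4^(4 + 1) + 2·4^2 + 2·4 + 1 (base 4). Lift 5: 15686. −1: 15685.
[3] 15685 ≡ 5^(5 + 1) + 2·5^2 + 2·5 (base 5). Lift 6: 280020. −1: 280019.
[4] 280019 ≡ 6^(6 + 1) + 2·6^2 + 6 + 5 (base 6). Lift 7: 5764911. −1: 5764910.
[5] 5764910 ≡ 7^(7 + 1) + 2·7^2 + 7 + 4 (base 7). Lift 8: 134217868. −1: 134217867.
[6] 134217867 ≡ 8^(8 + 1) + 2·8^2 + 8 + 3 (base 8). Lift 9: 3486784575. −1: 3486784574.
[7] 3486784574 ≡ 9^(9 + 1) + 2·9^2 + 9 + 2 (base 9). Lift 10: 100000000212. −1: 100000000211.

100000000212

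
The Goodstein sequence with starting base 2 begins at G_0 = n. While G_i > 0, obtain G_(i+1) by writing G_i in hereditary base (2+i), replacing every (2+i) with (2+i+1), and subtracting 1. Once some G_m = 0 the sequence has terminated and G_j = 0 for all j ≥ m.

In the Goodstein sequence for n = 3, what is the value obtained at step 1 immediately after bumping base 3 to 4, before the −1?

base 2: 3 = 2 + 1; at 3: 3 + 1 = 4; next = 3
base 3: 3 = 3; at 4: 4 = 4; next = 3

4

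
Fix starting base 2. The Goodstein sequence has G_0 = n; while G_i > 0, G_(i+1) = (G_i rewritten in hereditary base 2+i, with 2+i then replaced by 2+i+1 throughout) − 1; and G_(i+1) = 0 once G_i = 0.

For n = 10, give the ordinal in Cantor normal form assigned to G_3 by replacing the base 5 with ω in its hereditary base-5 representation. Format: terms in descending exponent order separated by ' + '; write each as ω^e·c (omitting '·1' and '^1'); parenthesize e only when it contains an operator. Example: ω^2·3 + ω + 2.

ω^(ω + 1)

G_0=10  [base 2] 2^(2 + 1) + 2  →[2↦3]→  3^(3 + 1) + 3 = 84  −1 ⇒ G_1=83
G_1=83  [base 3] 3^(3 + 1) + 2  →[3↦4]→  4^(4 + 1) + 2 = 1026  −1 ⇒ G_2=1025
G_2=1025  [base 4] 4^(4 + 1) + 1  →[4↦5]→  5^(5 + 1) + 1 = 15626  −1 ⇒ G_3=15625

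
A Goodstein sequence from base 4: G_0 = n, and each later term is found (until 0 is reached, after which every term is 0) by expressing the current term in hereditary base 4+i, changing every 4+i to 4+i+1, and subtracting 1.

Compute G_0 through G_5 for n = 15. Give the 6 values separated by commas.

(0) 15|_4 = 3·4 + 3 ↦ 3·5 + 3|_5 = 18 ⇒ 17
(1) 17|_5 = 3·5 + 2 ↦ 3·6 + 2|_6 = 20 ⇒ 19
(2) 19|_6 = 3·6 + 1 ↦ 3·7 + 1|_7 = 22 ⇒ 21
(3) 21|_7 = 3·7 ↦ 3·8|_8 = 24 ⇒ 23
(4) 23|_8 = 2·8 + 7 ↦ 2·9 + 7|_9 = 25 ⇒ 24

15, 17, 19, 21, 23, 24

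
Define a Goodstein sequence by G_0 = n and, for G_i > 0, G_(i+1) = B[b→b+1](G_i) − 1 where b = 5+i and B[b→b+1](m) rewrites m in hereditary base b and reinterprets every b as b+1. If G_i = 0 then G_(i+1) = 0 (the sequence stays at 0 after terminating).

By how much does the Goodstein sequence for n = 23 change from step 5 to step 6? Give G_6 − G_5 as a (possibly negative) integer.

(0) 23|_5 = 4·5 + 3 ↦ 4·6 + 3|_6 = 27 ⇒ 26
(1) 26|_6 = 4·6 + 2 ↦ 4·7 + 2|_7 = 30 ⇒ 29
(2) 29|_7 = 4·7 + 1 ↦ 4·8 + 1|_8 = 33 ⇒ 32
(3) 32|_8 = 4·8 ↦ 4·9|_9 = 36 ⇒ 35
(4) 35|_9 = 3·9 + 8 ↦ 3·10 + 8|_10 = 38 ⇒ 37
(5) 37|_10 = 3·10 + 7 ↦ 3·11 + 7|_11 = 40 ⇒ 39

2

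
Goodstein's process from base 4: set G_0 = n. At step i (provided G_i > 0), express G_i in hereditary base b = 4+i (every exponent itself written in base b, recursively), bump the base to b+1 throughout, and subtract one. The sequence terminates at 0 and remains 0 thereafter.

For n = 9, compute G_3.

i=0: 9 = 2·4 + 1 (b=4); 4→5: 2·5 + 1 = 11; 11−1 = 10
i=1: 10 = 2·5 (b=5); 5→6: 2·6 = 12; 12−1 = 11
i=2: 11 = 6 + 5 (b=6); 6→7: 7 + 5 = 12; 12−1 = 11
i=3: 11 = 7 + 4 (b=7); 7→8: 8 + 4 = 12; 12−1 = 11

11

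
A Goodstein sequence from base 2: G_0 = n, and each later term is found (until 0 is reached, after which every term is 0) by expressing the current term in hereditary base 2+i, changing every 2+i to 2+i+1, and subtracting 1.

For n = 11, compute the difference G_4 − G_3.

11 —HB2→ 2^(2 + 1) + 2 + 1 —bump→ 3^(3 + 1) + 3 + 1 = 85 —(−1)→ 84
84 —HB3→ 3^(3 + 1) + 3 —bump→ 4^(4 + 1) + 4 = 1028 —(−1)→ 1027
1027 —HB4→ 4^(4 + 1) + 3 —bump→ 5^(5 + 1) + 3 = 15628 —(−1)→ 15627
15627 —HB5→ 5^(5 + 1) + 2 —bump→ 6^(6 + 1) + 2 = 279938 —(−1)→ 279937

264310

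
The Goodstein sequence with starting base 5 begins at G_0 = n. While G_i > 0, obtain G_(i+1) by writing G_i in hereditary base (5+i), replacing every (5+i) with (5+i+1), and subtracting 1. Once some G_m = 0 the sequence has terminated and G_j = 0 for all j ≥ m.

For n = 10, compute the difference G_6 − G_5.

step 0: 10 = 2·5; sub 6 for 5: 2·6; = 12; G_1 = 12−1 = 11
step 1: 11 = 6 + 5; sub 7 for 6: 7 + 5; = 12; G_2 = 12−1 = 11
step 2: 11 = 7 + 4; sub 8 for 7: 8 + 4; = 12; G_3 = 12−1 = 11
step 3: 11 = 8 + 3; sub 9 for 8: 9 + 3; = 12; G_4 = 12−1 = 11
step 4: 11 = 9 + 2; sub 10 for 9: 10 + 2; = 12; G_5 = 12−1 = 11
step 5: 11 = 10 + 1; sub 11 for 10: 11 + 1; = 12; G_6 = 12−1 = 11

0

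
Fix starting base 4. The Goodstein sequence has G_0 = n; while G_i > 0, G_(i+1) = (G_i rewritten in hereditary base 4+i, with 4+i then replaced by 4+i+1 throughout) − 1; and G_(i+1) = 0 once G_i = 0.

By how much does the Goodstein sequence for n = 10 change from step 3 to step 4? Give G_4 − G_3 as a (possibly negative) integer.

0

base 4: 10 = 2·4 + 2; at 5: 2·5 + 2 = 12; next = 11
base 5: 11 = 2·5 + 1; at 6: 2·6 + 1 = 13; next = 12
base 6: 12 = 2·6; at 7: 2·7 = 14; next = 13
base 7: 13 = 7 + 6; at 8: 8 + 6 = 14; next = 13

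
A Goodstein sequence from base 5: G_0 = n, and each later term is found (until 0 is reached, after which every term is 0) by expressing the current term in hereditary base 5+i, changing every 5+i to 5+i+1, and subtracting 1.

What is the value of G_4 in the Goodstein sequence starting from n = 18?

18 —HB5→ 3·5 + 3 —bump→ 3·6 + 3 = 21 —(−1)→ 20
20 —HB6→ 3·6 + 2 —bump→ 3·7 + 2 = 23 —(−1)→ 22
22 —HB7→ 3·7 + 1 —bump→ 3·8 + 1 = 25 —(−1)→ 24
24 —HB8→ 3·8 —bump→ 3·9 = 27 —(−1)→ 26

26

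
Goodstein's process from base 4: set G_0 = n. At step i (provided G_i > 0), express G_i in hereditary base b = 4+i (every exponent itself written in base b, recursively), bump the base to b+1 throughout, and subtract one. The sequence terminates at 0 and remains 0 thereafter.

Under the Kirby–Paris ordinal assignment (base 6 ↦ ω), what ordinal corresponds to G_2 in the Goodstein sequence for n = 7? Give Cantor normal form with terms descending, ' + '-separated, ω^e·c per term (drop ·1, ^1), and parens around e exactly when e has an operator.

i=0: 7 = 4 + 3 (b=4); 4→5: 5 + 3 = 8; 8−1 = 7
i=1: 7 = 5 + 2 (b=5); 5→6: 6 + 2 = 8; 8−1 = 7

ω + 1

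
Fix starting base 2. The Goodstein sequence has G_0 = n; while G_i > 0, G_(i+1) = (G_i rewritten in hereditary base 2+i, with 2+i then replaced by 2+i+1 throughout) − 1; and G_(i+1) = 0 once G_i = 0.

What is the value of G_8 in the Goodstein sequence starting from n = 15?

step 0: 15 = 2^(2 + 1) + 2^2 + 2 + 1; sub 3 for 2: 3^(3 + 1) + 3^3 + 3 + 1; = 112; G_1 = 112−1 = 111
step 1: 111 = 3^(3 + 1) + 3^3 + 3; sub 4 for 3: 4^(4 + 1) + 4^4 + 4; = 1284; G_2 = 1284−1 = 1283
step 2: 1283 = 4^(4 + 1) + 4^4 + 3; sub 5 for 4: 5^(5 + 1) + 5^5 + 3; = 18753; G_3 = 18753−1 = 18752
step 3: 18752 = 5^(5 + 1) + 5^5 + 2; sub 6 for 5: 6^(6 + 1) + 6^6 + 2; = 326594; G_4 = 326594−1 = 326593
step 4: 326593 = 6^(6 + 1) + 6^6 + 1; sub 7 for 6: 7^(7 + 1) + 7^7 + 1; = 6588345; G_5 = 6588345−1 = 6588344
step 5: 6588344 = 7^(7 + 1) + 7^7; sub 8 for 7: 8^(8 + 1) + 8^8; = 150994944; G_6 = 150994944−1 = 150994943
step 6: 150994943 = 8^(8 + 1) + 7·8^7 + 7·8^6 + 7·8^5 + 7·8^4 + 7·8^3 + 7·8^2 + 7·8 + 7; sub 9 for 8: 9^(9 + 1) + 7·9^7 + 7·9^6 + 7·9^5 + 7·9^4 + 7·9^3 + 7·9^2 + 7·9 + 7; = 3524450281; G_7 = 3524450281−1 = 3524450280
step 7: 3524450280 = 9^(9 + 1) + 7·9^7 + 7·9^6 + 7·9^5 + 7·9^4 + 7·9^3 + 7·9^2 + 7·9 + 6; sub 10 for 9: 10^(10 + 1) + 7·10^7 + 7·10^6 + 7·10^5 + 7·10^4 + 7·10^3 + 7·10^2 + 7·10 + 6; = 100077777776; G_8 = 100077777776−1 = 100077777775
step 8: 100077777775 = 10^(10 + 1) + 7·10^7 + 7·10^6 + 7·10^5 + 7·10^4 + 7·10^3 + 7·10^2 + 7·10 + 5; sub 11 for 10: 11^(11 + 1) + 7·11^7 + 7·11^6 + 7·11^5 + 7·11^4 + 7·11^3 + 7·11^2 + 7·11 + 5; = 3138578427935; G_9 = 3138578427935−1 = 3138578427934

100077777775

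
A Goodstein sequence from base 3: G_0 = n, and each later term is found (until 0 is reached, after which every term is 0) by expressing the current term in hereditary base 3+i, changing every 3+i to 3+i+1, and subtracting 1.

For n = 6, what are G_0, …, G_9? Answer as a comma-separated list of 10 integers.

6, 7, 7, 7, 7, 7, 6, 5, 4, 3

step 0: 6 = 2·3; sub 4 for 3: 2·4; = 8; G_1 = 8−1 = 7
step 1: 7 = 4 + 3; sub 5 for 4: 5 + 3; = 8; G_2 = 8−1 = 7
step 2: 7 = 5 + 2; sub 6 for 5: 6 + 2; = 8; G_3 = 8−1 = 7
step 3: 7 = 6 + 1; sub 7 for 6: 7 + 1; = 8; G_4 = 8−1 = 7
step 4: 7 = 7; sub 8 for 7: 8; = 8; G_5 = 8−1 = 7
step 5: 7 = 7; sub 9 for 8: 7; = 7; G_6 = 7−1 = 6
step 6: 6 = 6; sub 10 for 9: 6; = 6; G_7 = 6−1 = 5
step 7: 5 = 5; sub 11 for 10: 5; = 5; G_8 = 5−1 = 4
step 8: 4 = 4; sub 12 for 11: 4; = 4; G_9 = 4−1 = 3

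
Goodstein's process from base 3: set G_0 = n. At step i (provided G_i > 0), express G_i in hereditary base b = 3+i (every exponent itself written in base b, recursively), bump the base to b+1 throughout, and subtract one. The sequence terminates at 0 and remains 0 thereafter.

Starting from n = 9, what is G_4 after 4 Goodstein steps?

21

[0] 9 ≡ 3^2 (base 3). Lift 4: 16. −1: 15.
[1] 15 ≡ 3·4 + 3 (base 4). Lift 5: 18. −1: 17.
[2] 17 ≡ 3·5 + 2 (base 5). Lift 6: 20. −1: 19.
[3] 19 ≡ 3·6 + 1 (base 6). Lift 7: 22. −1: 21.
[4] 21 ≡ 3·7 (base 7). Lift 8: 24. −1: 23.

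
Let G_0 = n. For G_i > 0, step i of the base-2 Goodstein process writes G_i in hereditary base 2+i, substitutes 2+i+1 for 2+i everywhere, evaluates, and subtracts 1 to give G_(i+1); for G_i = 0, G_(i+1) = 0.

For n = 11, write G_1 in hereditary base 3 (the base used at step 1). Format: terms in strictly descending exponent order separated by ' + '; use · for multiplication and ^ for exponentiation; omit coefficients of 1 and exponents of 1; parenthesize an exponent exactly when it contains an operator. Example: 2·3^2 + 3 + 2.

i=0: 11 = 2^(2 + 1) + 2 + 1 (b=2); 2→3: 3^(3 + 1) + 3 + 1 = 85; 85−1 = 84
i=1: 84 = 3^(3 + 1) + 3 (b=3); 3→4: 4^(4 + 1) + 4 = 1028; 1028−1 = 1027

3^(3 + 1) + 3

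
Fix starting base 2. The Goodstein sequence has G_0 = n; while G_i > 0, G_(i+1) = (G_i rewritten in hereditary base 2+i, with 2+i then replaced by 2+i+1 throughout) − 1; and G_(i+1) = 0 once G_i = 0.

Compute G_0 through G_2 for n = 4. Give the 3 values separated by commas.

base 2: 4 = 2^2; at 3: 3^3 = 27; next = 26
base 3: 26 = 2·3^2 + 2·3 + 2; at 4: 2·4^2 + 2·4 + 2 = 42; next = 41

4, 26, 41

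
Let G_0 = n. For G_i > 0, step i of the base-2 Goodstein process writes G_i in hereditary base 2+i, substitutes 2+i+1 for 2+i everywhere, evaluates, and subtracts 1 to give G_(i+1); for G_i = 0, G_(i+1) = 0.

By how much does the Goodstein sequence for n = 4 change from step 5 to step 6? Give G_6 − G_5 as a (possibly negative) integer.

30

step 0: 4 = 2^2; sub 3 for 2: 3^3; = 27; G_1 = 27−1 = 26
step 1: 26 = 2·3^2 + 2·3 + 2; sub 4 for 3: 2·4^2 + 2·4 + 2; = 42; G_2 = 42−1 = 41
step 2: 41 = 2·4^2 + 2·4 + 1; sub 5 for 4: 2·5^2 + 2·5 + 1; = 61; G_3 = 61−1 = 60
step 3: 60 = 2·5^2 + 2·5; sub 6 for 5: 2·6^2 + 2·6; = 84; G_4 = 84−1 = 83
step 4: 83 = 2·6^2 + 6 + 5; sub 7 for 6: 2·7^2 + 7 + 5; = 110; G_5 = 110−1 = 109
step 5: 109 = 2·7^2 + 7 + 4; sub 8 for 7: 2·8^2 + 8 + 4; = 140; G_6 = 140−1 = 139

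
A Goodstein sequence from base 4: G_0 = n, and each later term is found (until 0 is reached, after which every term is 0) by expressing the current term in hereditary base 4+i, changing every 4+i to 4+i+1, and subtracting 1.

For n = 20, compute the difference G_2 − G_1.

i=0: 20 = 4^2 + 4 (b=4); 4→5: 5^2 + 5 = 30; 30−1 = 29
i=1: 29 = 5^2 + 4 (b=5); 5→6: 6^2 + 4 = 40; 40−1 = 39

10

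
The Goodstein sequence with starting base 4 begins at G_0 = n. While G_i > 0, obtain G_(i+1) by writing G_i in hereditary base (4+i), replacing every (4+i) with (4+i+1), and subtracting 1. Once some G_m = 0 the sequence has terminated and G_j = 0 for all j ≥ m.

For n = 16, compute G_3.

30

G_0=16  [base 4] 4^2  →[4↦5]→  5^2 = 25  −1 ⇒ G_1=24
G_1=24  [base 5] 4·5 + 4  →[5↦6]→  4·6 + 4 = 28  −1 ⇒ G_2=27
G_2=27  [base 6] 4·6 + 3  →[6↦7]→  4·7 + 3 = 31  −1 ⇒ G_3=30
G_3=30  [base 7] 4·7 + 2  →[7↦8]→  4·8 + 2 = 34  −1 ⇒ G_4=33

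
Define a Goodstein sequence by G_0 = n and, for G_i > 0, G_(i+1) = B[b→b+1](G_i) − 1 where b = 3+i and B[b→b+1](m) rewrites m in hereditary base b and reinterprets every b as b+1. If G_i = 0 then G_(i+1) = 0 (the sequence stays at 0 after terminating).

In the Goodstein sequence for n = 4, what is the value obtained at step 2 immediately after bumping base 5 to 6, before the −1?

i=0: 4 = 3 + 1 (b=3); 3→4: 4 + 1 = 5; 5−1 = 4
i=1: 4 = 4 (b=4); 4→5: 5 = 5; 5−1 = 4
i=2: 4 = 4 (b=5); 5→6: 4 = 4; 4−1 = 3

4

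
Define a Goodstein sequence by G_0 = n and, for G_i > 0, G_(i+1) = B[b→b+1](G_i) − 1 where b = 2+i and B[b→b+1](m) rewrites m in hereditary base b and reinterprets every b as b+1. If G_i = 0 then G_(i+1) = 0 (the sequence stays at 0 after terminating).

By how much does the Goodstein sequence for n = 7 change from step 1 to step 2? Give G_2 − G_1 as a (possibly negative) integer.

(0) 7|_2 = 2^2 + 2 + 1 ↦ 3^3 + 3 + 1|_3 = 31 ⇒ 30
(1) 30|_3 = 3^3 + 3 ↦ 4^4 + 4|_4 = 260 ⇒ 259

229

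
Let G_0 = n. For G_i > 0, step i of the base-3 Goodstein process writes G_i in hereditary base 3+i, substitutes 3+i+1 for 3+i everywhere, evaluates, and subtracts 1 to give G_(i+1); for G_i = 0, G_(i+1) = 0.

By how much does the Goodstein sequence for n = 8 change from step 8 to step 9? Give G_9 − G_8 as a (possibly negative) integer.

base 3: 8 = 2·3 + 2; at 4: 2·4 + 2 = 10; next = 9
base 4: 9 = 2·4 + 1; at 5: 2·5 + 1 = 11; next = 10
base 5: 10 = 2·5; at 6: 2·6 = 12; next = 11
base 6: 11 = 6 + 5; at 7: 7 + 5 = 12; next = 11
base 7: 11 = 7 + 4; at 8: 8 + 4 = 12; next = 11
base 8: 11 = 8 + 3; at 9: 9 + 3 = 12; next = 11
base 9: 11 = 9 + 2; at 10: 10 + 2 = 12; next = 11
base 10: 11 = 10 + 1; at 11: 11 + 1 = 12; next = 11
base 11: 11 = 11; at 12: 12 = 12; next = 11

0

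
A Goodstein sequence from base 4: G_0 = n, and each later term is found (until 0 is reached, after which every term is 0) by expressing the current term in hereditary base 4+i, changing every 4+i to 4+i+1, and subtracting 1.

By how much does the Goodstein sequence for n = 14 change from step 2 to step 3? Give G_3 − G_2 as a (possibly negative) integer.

2

14 —HB4→ 3·4 + 2 —bump→ 3·5 + 2 = 17 —(−1)→ 16
16 —HB5→ 3·5 + 1 —bump→ 3·6 + 1 = 19 —(−1)→ 18
18 —HB6→ 3·6 —bump→ 3·7 = 21 —(−1)→ 20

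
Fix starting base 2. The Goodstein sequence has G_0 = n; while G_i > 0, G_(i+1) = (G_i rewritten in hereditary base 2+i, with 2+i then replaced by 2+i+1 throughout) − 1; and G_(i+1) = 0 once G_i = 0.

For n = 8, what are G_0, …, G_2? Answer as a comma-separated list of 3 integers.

8, 80, 553

8 —HB2→ 2^(2 + 1) —bump→ 3^(3 + 1) = 81 —(−1)→ 80
80 —HB3→ 2·3^3 + 2·3^2 + 2·3 + 2 —bump→ 2·4^4 + 2·4^2 + 2·4 + 2 = 554 —(−1)→ 553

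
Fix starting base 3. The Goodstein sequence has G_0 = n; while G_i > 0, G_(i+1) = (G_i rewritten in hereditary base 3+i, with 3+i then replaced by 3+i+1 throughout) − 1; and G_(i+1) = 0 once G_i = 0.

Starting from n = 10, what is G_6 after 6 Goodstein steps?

36

[0] 10 ≡ 3^2 + 1 (base 3). Lift 4: 17. −1: 16.
[1] 16 ≡ 4^2 (base 4). Lift 5: 25. −1: 24.
[2] 24 ≡ 4·5 + 4 (base 5). Lift 6: 28. −1: 27.
[3] 27 ≡ 4·6 + 3 (base 6). Lift 7: 31. −1: 30.
[4] 30 ≡ 4·7 + 2 (base 7). Lift 8: 34. −1: 33.
[5] 33 ≡ 4·8 + 1 (base 8). Lift 9: 37. −1: 36.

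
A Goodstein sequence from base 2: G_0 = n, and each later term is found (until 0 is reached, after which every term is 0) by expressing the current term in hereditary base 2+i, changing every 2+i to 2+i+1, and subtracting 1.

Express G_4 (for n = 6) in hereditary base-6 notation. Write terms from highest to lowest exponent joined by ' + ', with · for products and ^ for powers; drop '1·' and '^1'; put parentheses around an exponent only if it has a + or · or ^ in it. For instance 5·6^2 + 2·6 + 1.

5·6^5 + 5·6^4 + 5·6^3 + 5·6^2 + 5·6 + 5

G_0=6  [base 2] 2^2 + 2  →[2↦3]→  3^3 + 3 = 30  −1 ⇒ G_1=29
G_1=29  [base 3] 3^3 + 2  →[3↦4]→  4^4 + 2 = 258  −1 ⇒ G_2=257
G_2=257  [base 4] 4^4 + 1  →[4↦5]→  5^5 + 1 = 3126  −1 ⇒ G_3=3125
G_3=3125  [base 5] 5^5  →[5↦6]→  6^6 = 46656  −1 ⇒ G_4=46655
G_4=46655  [base 6] 5·6^5 + 5·6^4 + 5·6^3 + 5·6^2 + 5·6 + 5  →[6↦7]→  5·7^5 + 5·7^4 + 5·7^3 + 5·7^2 + 5·7 + 5 = 98040  −1 ⇒ G_5=98039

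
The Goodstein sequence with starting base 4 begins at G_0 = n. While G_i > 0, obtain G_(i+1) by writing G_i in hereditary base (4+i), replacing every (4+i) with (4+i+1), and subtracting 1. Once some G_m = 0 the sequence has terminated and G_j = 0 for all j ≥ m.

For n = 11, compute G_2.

13

base 4: 11 = 2·4 + 3; at 5: 2·5 + 3 = 13; next = 12
base 5: 12 = 2·5 + 2; at 6: 2·6 + 2 = 14; next = 13
base 6: 13 = 2·6 + 1; at 7: 2·7 + 1 = 15; next = 14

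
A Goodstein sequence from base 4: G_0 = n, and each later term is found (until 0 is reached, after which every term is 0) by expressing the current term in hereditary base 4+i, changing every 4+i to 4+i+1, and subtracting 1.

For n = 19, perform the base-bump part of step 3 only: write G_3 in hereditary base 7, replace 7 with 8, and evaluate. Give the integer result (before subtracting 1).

64

G_0=19  [base 4] 4^2 + 3  →[4↦5]→  5^2 + 3 = 28  −1 ⇒ G_1=27
G_1=27  [base 5] 5^2 + 2  →[5↦6]→  6^2 + 2 = 38  −1 ⇒ G_2=37
G_2=37  [base 6] 6^2 + 1  →[6↦7]→  7^2 + 1 = 50  −1 ⇒ G_3=49
G_3=49  [base 7] 7^2  →[7↦8]→  8^2 = 64  −1 ⇒ G_4=63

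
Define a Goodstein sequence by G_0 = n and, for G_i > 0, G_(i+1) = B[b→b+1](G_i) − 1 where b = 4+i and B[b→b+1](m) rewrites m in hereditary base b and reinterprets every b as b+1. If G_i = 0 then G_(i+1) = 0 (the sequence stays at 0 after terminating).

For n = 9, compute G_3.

11

G_0 = 9. HB_4(9) = 2·4 + 1. Bump = 11. G_1 = 10.
G_1 = 10. HB_5(10) = 2·5. Bump = 12. G_2 = 11.
G_2 = 11. HB_6(11) = 6 + 5. Bump = 12. G_3 = 11.
G_3 = 11. HB_7(11) = 7 + 4. Bump = 12. G_4 = 11.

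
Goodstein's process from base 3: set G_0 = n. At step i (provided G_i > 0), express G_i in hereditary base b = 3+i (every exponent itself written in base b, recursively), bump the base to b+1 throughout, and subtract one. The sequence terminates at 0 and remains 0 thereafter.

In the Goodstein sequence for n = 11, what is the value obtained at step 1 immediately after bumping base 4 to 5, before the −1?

[0] 11 ≡ 3^2 + 2 (base 3). Lift 4: 18. −1: 17.
[1] 17 ≡ 4^2 + 1 (base 4). Lift 5: 26. −1: 25.

26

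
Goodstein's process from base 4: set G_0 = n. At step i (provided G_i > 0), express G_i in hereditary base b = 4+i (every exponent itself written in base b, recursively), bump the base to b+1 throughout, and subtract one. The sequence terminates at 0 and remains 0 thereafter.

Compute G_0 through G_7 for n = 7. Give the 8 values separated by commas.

[0] 7 ≡ 4 + 3 (base 4). Lift 5: 8. −1: 7.
[1] 7 ≡ 5 + 2 (base 5). Lift 6: 8. −1: 7.
[2] 7 ≡ 6 + 1 (base 6). Lift 7: 8. −1: 7.
[3] 7 ≡ 7 (base 7). Lift 8: 8. −1: 7.
[4] 7 ≡ 7 (base 8). Lift 9: 7. −1: 6.
[5] 6 ≡ 6 (base 9). Lift 10: 6. −1: 5.
[6] 5 ≡ 5 (base 10). Lift 11: 5. −1: 4.

7, 7, 7, 7, 7, 6, 5, 4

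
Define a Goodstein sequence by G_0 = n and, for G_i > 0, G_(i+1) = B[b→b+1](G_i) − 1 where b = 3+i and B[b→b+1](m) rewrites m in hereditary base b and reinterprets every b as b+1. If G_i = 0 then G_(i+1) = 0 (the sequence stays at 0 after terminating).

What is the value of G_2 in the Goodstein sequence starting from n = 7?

9

[0] 7 ≡ 2·3 + 1 (base 3). Lift 4: 9. −1: 8.
[1] 8 ≡ 2·4 (base 4). Lift 5: 10. −1: 9.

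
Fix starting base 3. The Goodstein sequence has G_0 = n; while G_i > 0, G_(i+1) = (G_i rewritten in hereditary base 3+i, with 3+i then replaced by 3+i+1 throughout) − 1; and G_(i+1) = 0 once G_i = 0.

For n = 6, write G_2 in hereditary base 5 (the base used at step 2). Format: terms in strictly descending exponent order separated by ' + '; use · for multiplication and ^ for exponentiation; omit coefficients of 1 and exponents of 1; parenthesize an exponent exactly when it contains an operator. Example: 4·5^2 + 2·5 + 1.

i=0: 6 = 2·3 (b=3); 3→4: 2·4 = 8; 8−1 = 7
i=1: 7 = 4 + 3 (b=4); 4→5: 5 + 3 = 8; 8−1 = 7

5 + 2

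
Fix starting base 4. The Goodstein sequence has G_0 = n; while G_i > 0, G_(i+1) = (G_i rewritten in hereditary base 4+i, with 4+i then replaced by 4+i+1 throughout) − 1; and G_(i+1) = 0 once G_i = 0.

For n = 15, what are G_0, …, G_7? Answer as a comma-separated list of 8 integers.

(0) 15|_4 = 3·4 + 3 ↦ 3·5 + 3|_5 = 18 ⇒ 17
(1) 17|_5 = 3·5 + 2 ↦ 3·6 + 2|_6 = 20 ⇒ 19
(2) 19|_6 = 3·6 + 1 ↦ 3·7 + 1|_7 = 22 ⇒ 21
(3) 21|_7 = 3·7 ↦ 3·8|_8 = 24 ⇒ 23
(4) 23|_8 = 2·8 + 7 ↦ 2·9 + 7|_9 = 25 ⇒ 24
(5) 24|_9 = 2·9 + 6 ↦ 2·10 + 6|_10 = 26 ⇒ 25
(6) 25|_10 = 2·10 + 5 ↦ 2·11 + 5|_11 = 27 ⇒ 26

15, 17, 19, 21, 23, 24, 25, 26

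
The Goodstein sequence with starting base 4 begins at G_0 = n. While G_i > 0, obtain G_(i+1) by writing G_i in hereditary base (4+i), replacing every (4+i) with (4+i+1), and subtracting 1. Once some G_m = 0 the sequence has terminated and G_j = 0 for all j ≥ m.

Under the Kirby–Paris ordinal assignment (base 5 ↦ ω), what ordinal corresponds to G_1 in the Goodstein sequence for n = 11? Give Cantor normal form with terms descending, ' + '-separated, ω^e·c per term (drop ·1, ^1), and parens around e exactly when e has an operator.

base 4: 11 = 2·4 + 3; at 5: 2·5 + 3 = 13; next = 12
base 5: 12 = 2·5 + 2; at 6: 2·6 + 2 = 14; next = 13

ω·2 + 2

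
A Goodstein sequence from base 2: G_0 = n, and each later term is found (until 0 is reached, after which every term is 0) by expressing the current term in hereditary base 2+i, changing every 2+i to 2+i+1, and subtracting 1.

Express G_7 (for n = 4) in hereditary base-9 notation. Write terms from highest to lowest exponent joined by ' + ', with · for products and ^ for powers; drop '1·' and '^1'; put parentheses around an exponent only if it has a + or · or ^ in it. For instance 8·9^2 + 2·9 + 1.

i=0: 4 = 2^2 (b=2); 2→3: 3^3 = 27; 27−1 = 26
i=1: 26 = 2·3^2 + 2·3 + 2 (b=3); 3→4: 2·4^2 + 2·4 + 2 = 42; 42−1 = 41
i=2: 41 = 2·4^2 + 2·4 + 1 (b=4); 4→5: 2·5^2 + 2·5 + 1 = 61; 61−1 = 60
i=3: 60 = 2·5^2 + 2·5 (b=5); 5→6: 2·6^2 + 2·6 = 84; 84−1 = 83
i=4: 83 = 2·6^2 + 6 + 5 (b=6); 6→7: 2·7^2 + 7 + 5 = 110; 110−1 = 109
i=5: 109 = 2·7^2 + 7 + 4 (b=7); 7→8: 2·8^2 + 8 + 4 = 140; 140−1 = 139
i=6: 139 = 2·8^2 + 8 + 3 (b=8); 8→9: 2·9^2 + 9 + 3 = 174; 174−1 = 173

2·9^2 + 9 + 2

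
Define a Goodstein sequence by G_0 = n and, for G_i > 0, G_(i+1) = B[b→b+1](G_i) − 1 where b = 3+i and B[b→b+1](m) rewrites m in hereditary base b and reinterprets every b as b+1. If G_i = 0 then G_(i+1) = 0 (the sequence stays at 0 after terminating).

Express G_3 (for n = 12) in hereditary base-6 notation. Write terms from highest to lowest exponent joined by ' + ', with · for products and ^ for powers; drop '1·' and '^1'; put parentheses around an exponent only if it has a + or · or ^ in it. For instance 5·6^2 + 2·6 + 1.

base 3: 12 = 3^2 + 3; at 4: 4^2 + 4 = 20; next = 19
base 4: 19 = 4^2 + 3; at 5: 5^2 + 3 = 28; next = 27
base 5: 27 = 5^2 + 2; at 6: 6^2 + 2 = 38; next = 37
base 6: 37 = 6^2 + 1; at 7: 7^2 + 1 = 50; next = 49

6^2 + 1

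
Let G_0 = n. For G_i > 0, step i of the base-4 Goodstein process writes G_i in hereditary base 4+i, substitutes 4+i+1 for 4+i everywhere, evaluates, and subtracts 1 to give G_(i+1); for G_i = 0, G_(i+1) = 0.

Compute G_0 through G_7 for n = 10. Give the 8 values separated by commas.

base 4: 10 = 2·4 + 2; at 5: 2·5 + 2 = 12; next = 11
base 5: 11 = 2·5 + 1; at 6: 2·6 + 1 = 13; next = 12
base 6: 12 = 2·6; at 7: 2·7 = 14; next = 13
base 7: 13 = 7 + 6; at 8: 8 + 6 = 14; next = 13
base 8: 13 = 8 + 5; at 9: 9 + 5 = 14; next = 13
base 9: 13 = 9 + 4; at 10: 10 + 4 = 14; next = 13
base 10: 13 = 10 + 3; at 11: 11 + 3 = 14; next = 13

10, 11, 12, 13, 13, 13, 13, 13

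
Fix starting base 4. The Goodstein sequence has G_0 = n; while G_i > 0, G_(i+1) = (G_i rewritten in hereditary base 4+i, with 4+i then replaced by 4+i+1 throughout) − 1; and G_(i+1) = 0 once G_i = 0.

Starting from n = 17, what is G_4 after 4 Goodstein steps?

43

base 4: 17 = 4^2 + 1; at 5: 5^2 + 1 = 26; next = 25
base 5: 25 = 5^2; at 6: 6^2 = 36; next = 35
base 6: 35 = 5·6 + 5; at 7: 5·7 + 5 = 40; next = 39
base 7: 39 = 5·7 + 4; at 8: 5·8 + 4 = 44; next = 43
base 8: 43 = 5·8 + 3; at 9: 5·9 + 3 = 48; next = 47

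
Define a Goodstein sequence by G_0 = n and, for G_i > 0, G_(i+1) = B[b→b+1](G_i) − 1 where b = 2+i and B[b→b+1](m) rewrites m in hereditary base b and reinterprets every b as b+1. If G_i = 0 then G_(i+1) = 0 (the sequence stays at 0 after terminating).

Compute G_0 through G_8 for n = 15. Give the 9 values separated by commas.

G_0 = 15. HB_2(15) = 2^(2 + 1) + 2^2 + 2 + 1. Bump = 112. G_1 = 111.
G_1 = 111. HB_3(111) = 3^(3 + 1) + 3^3 + 3. Bump = 1284. G_2 = 1283.
G_2 = 1283. HB_4(1283) = 4^(4 + 1) + 4^4 + 3. Bump = 18753. G_3 = 18752.
G_3 = 18752. HB_5(18752) = 5^(5 + 1) + 5^5 + 2. Bump = 326594. G_4 = 326593.
G_4 = 326593. HB_6(326593) = 6^(6 + 1) + 6^6 + 1. Bump = 6588345. G_5 = 6588344.
G_5 = 6588344. HB_7(6588344) = 7^(7 + 1) + 7^7. Bump = 150994944. G_6 = 150994943.
G_6 = 150994943. HB_8(150994943) = 8^(8 + 1) + 7·8^7 + 7·8^6 + 7·8^5 + 7·8^4 + 7·8^3 + 7·8^2 + 7·8 + 7. Bump = 3524450281. G_7 = 3524450280.
G_7 = 3524450280. HB_9(3524450280) = 9^(9 + 1) + 7·9^7 + 7·9^6 + 7·9^5 + 7·9^4 + 7·9^3 + 7·9^2 + 7·9 + 6. Bump = 100077777776. G_8 = 100077777775.

15, 111, 1283, 18752, 326593, 6588344, 150994943, 3524450280, 100077777775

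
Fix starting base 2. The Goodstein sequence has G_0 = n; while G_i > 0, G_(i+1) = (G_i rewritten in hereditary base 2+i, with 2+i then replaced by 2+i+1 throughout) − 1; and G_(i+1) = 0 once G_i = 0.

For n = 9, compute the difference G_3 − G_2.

i=0: 9 = 2^(2 + 1) + 1 (b=2); 2→3: 3^(3 + 1) + 1 = 82; 82−1 = 81
i=1: 81 = 3^(3 + 1) (b=3); 3→4: 4^(4 + 1) = 1024; 1024−1 = 1023
i=2: 1023 = 3·4^4 + 3·4^3 + 3·4^2 + 3·4 + 3 (b=4); 4→5: 3·5^5 + 3·5^3 + 3·5^2 + 3·5 + 3 = 9843; 9843−1 = 9842

8819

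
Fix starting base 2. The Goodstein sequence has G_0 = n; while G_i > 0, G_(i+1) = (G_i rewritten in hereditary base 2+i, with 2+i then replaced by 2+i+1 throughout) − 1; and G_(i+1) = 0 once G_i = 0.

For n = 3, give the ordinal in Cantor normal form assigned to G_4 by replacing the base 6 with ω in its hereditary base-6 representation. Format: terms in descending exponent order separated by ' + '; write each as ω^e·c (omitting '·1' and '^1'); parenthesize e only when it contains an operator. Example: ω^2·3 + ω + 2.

3 —HB2→ 2 + 1 —bump→ 3 + 1 = 4 —(−1)→ 3
3 —HB3→ 3 —bump→ 4 = 4 —(−1)→ 3
3 —HB4→ 3 —bump→ 3 = 3 —(−1)→ 2
2 —HB5→ 2 —bump→ 2 = 2 —(−1)→ 1

1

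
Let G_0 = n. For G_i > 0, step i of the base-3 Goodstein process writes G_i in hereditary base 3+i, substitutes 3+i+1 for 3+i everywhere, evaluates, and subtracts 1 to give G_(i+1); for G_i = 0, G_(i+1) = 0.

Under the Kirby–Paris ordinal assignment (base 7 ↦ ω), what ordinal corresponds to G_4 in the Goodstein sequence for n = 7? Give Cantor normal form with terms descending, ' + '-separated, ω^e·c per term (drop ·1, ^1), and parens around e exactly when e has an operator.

ω + 2

[0] 7 ≡ 2·3 + 1 (base 3). Lift 4: 9. −1: 8.
[1] 8 ≡ 2·4 (base 4). Lift 5: 10. −1: 9.
[2] 9 ≡ 5 + 4 (base 5). Lift 6: 10. −1: 9.
[3] 9 ≡ 6 + 3 (base 6). Lift 7: 10. −1: 9.
[4] 9 ≡ 7 + 2 (base 7). Lift 8: 10. −1: 9.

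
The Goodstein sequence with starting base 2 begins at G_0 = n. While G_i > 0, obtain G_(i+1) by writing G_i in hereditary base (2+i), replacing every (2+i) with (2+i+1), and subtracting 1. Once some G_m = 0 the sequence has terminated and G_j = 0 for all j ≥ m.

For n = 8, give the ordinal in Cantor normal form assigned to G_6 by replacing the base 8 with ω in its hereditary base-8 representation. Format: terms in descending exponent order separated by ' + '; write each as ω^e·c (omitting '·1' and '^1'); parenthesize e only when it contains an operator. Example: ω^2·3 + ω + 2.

8 —HB2→ 2^(2 + 1) —bump→ 3^(3 + 1) = 81 —(−1)→ 80
80 —HB3→ 2·3^3 + 2·3^2 + 2·3 + 2 —bump→ 2·4^4 + 2·4^2 + 2·4 + 2 = 554 —(−1)→ 553
553 —HB4→ 2·4^4 + 2·4^2 + 2·4 + 1 —bump→ 2·5^5 + 2·5^2 + 2·5 + 1 = 6311 —(−1)→ 6310
6310 —HB5→ 2·5^5 + 2·5^2 + 2·5 —bump→ 2·6^6 + 2·6^2 + 2·6 = 93396 —(−1)→ 93395
93395 —HB6→ 2·6^6 + 2·6^2 + 6 + 5 —bump→ 2·7^7 + 2·7^2 + 7 + 5 = 1647196 —(−1)→ 1647195
1647195 —HB7→ 2·7^7 + 2·7^2 + 7 + 4 —bump→ 2·8^8 + 2·8^2 + 8 + 4 = 33554572 —(−1)→ 33554571
33554571 —HB8→ 2·8^8 + 2·8^2 + 8 + 3 —bump→ 2·9^9 + 2·9^2 + 9 + 3 = 774841152 —(−1)→ 774841151

ω^ω·2 + ω^2·2 + ω + 3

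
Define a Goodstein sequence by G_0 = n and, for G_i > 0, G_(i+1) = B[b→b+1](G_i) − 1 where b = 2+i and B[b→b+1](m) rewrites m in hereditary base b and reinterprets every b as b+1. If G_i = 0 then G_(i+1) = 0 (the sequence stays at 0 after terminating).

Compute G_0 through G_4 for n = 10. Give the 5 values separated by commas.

10, 83, 1025, 15625, 279935

G_0=10  [base 2] 2^(2 + 1) + 2  →[2↦3]→  3^(3 + 1) + 3 = 84  −1 ⇒ G_1=83
G_1=83  [base 3] 3^(3 + 1) + 2  →[3↦4]→  4^(4 + 1) + 2 = 1026  −1 ⇒ G_2=1025
G_2=1025  [base 4] 4^(4 + 1) + 1  →[4↦5]→  5^(5 + 1) + 1 = 15626  −1 ⇒ G_3=15625
G_3=15625  [base 5] 5^(5 + 1)  →[5↦6]→  6^(6 + 1) = 279936  −1 ⇒ G_4=279935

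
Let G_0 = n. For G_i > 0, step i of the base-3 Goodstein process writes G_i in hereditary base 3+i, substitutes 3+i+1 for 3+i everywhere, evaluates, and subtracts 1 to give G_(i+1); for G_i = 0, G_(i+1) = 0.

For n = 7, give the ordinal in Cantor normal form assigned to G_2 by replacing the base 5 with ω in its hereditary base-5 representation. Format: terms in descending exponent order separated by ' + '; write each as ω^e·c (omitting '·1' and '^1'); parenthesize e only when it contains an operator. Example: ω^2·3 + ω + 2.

ω + 4

G_0 = 7. HB_3(7) = 2·3 + 1. Bump = 9. G_1 = 8.
G_1 = 8. HB_4(8) = 2·4. Bump = 10. G_2 = 9.
G_2 = 9. HB_5(9) = 5 + 4. Bump = 10. G_3 = 9.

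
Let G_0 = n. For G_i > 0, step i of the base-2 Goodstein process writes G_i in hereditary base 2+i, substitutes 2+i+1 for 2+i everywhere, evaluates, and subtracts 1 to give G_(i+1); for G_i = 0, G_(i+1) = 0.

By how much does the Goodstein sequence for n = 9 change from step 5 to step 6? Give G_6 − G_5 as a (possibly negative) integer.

G_0=9  [base 2] 2^(2 + 1) + 1  →[2↦3]→  3^(3 + 1) + 1 = 82  −1 ⇒ G_1=81
G_1=81  [base 3] 3^(3 + 1)  →[3↦4]→  4^(4 + 1) = 1024  −1 ⇒ G_2=1023
G_2=1023  [base 4] 3·4^4 + 3·4^3 + 3·4^2 + 3·4 + 3  →[4↦5]→  3·5^5 + 3·5^3 + 3·5^2 + 3·5 + 3 = 9843  −1 ⇒ G_3=9842
G_3=9842  [base 5] 3·5^5 + 3·5^3 + 3·5^2 + 3·5 + 2  →[5↦6]→  3·6^6 + 3·6^3 + 3·6^2 + 3·6 + 2 = 140744  −1 ⇒ G_4=140743
G_4=140743  [base 6] 3·6^6 + 3·6^3 + 3·6^2 + 3·6 + 1  →[6↦7]→  3·7^7 + 3·7^3 + 3·7^2 + 3·7 + 1 = 2471827  −1 ⇒ G_5=2471826
G_5=2471826  [base 7] 3·7^7 + 3·7^3 + 3·7^2 + 3·7  →[7↦8]→  3·8^8 + 3·8^3 + 3·8^2 + 3·8 = 50333400  −1 ⇒ G_6=50333399

47861573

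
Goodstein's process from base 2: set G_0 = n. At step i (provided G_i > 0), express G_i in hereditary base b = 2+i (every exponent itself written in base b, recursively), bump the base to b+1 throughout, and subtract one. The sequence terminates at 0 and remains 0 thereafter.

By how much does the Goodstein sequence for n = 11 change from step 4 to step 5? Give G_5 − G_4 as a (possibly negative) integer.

G_0=11  [base 2] 2^(2 + 1) + 2 + 1  →[2↦3]→  3^(3 + 1) + 3 + 1 = 85  −1 ⇒ G_1=84
G_1=84  [base 3] 3^(3 + 1) + 3  →[3↦4]→  4^(4 + 1) + 4 = 1028  −1 ⇒ G_2=1027
G_2=1027  [base 4] 4^(4 + 1) + 3  →[4↦5]→  5^(5 + 1) + 3 = 15628  −1 ⇒ G_3=15627
G_3=15627  [base 5] 5^(5 + 1) + 2  →[5↦6]→  6^(6 + 1) + 2 = 279938  −1 ⇒ G_4=279937
G_4=279937  [base 6] 6^(6 + 1) + 1  →[6↦7]→  7^(7 + 1) + 1 = 5764802  −1 ⇒ G_5=5764801

5484864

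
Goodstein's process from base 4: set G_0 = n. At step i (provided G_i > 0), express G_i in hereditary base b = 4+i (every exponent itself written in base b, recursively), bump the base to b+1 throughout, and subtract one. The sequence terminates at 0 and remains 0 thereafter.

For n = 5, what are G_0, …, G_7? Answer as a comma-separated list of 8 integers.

5, 5, 5, 4, 3, 2, 1, 0

i=0: 5 = 4 + 1 (b=4); 4→5: 5 + 1 = 6; 6−1 = 5
i=1: 5 = 5 (b=5); 5→6: 6 = 6; 6−1 = 5
i=2: 5 = 5 (b=6); 6→7: 5 = 5; 5−1 = 4
i=3: 4 = 4 (b=7); 7→8: 4 = 4; 4−1 = 3
i=4: 3 = 3 (b=8); 8→9: 3 = 3; 3−1 = 2
i=5: 2 = 2 (b=9); 9→10: 2 = 2; 2−1 = 1
i=6: 1 = 1 (b=10); 10→11: 1 = 1; 1−1 = 0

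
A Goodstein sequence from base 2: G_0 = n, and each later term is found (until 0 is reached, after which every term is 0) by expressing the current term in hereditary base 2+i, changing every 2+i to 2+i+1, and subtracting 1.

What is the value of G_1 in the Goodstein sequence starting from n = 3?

G_0=3  [base 2] 2 + 1  →[2↦3]→  3 + 1 = 4  −1 ⇒ G_1=3
G_1=3  [base 3] 3  →[3↦4]→  4 = 4  −1 ⇒ G_2=3

3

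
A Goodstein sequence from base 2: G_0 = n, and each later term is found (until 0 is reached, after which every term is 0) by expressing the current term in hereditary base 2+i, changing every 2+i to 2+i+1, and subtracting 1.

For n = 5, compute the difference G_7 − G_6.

703

[0] 5 ≡ 2^2 + 1 (base 2). Lift 3: 28. −1: 27.
[1] 27 ≡ 3^3 (base 3). Lift 4: 256. −1: 255.
[2] 255 ≡ 3·4^3 + 3·4^2 + 3·4 + 3 (base 4). Lift 5: 468. −1: 467.
[3] 467 ≡ 3·5^3 + 3·5^2 + 3·5 + 2 (base 5). Lift 6: 776. −1: 775.
[4] 775 ≡ 3·6^3 + 3·6^2 + 3·6 + 1 (base 6). Lift 7: 1198. −1: 1197.
[5] 1197 ≡ 3·7^3 + 3·7^2 + 3·7 (base 7). Lift 8: 1752. −1: 1751.
[6] 1751 ≡ 3·8^3 + 3·8^2 + 2·8 + 7 (base 8). Lift 9: 2455. −1: 2454.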